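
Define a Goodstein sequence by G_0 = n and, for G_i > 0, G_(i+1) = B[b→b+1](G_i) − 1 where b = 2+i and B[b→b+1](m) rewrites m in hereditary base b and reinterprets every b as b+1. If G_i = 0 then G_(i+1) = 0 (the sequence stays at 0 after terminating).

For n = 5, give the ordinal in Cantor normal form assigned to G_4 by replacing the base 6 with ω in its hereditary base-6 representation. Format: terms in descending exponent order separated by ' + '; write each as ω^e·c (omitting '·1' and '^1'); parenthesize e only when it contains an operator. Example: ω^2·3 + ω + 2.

5 —HB2→ 2^2 + 1 —bump→ 3^3 + 1 = 28 —(−1)→ 27
27 —HB3→ 3^3 —bump→ 4^4 = 256 —(−1)→ 255
255 —HB4→ 3·4^3 + 3·4^2 + 3·4 + 3 —bump→ 3·5^3 + 3·5^2 + 3·5 + 3 = 468 —(−1)→ 467
467 —HB5→ 3·5^3 + 3·5^2 + 3·5 + 2 —bump→ 3·6^3 + 3·6^2 + 3·6 + 2 = 776 —(−1)→ 775

ω^3·3 + ω^2·3 + ω·3 + 1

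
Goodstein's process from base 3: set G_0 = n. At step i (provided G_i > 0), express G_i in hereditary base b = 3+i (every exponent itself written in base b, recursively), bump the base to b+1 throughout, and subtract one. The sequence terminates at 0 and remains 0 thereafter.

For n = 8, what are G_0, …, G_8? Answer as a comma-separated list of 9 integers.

i=0: 8 = 2·3 + 2 (b=3); 3→4: 2·4 + 2 = 10; 10−1 = 9
i=1: 9 = 2·4 + 1 (b=4); 4→5: 2·5 + 1 = 11; 11−1 = 10
i=2: 10 = 2·5 (b=5); 5→6: 2·6 = 12; 12−1 = 11
i=3: 11 = 6 + 5 (b=6); 6→7: 7 + 5 = 12; 12−1 = 11
i=4: 11 = 7 + 4 (b=7); 7→8: 8 + 4 = 12; 12−1 = 11
i=5: 11 = 8 + 3 (b=8); 8→9: 9 + 3 = 12; 12−1 = 11
i=6: 11 = 9 + 2 (b=9); 9→10: 10 + 2 = 12; 12−1 = 11
i=7: 11 = 10 + 1 (b=10); 10→11: 11 + 1 = 12; 12−1 = 11

8, 9, 10, 11, 11, 11, 11, 11, 11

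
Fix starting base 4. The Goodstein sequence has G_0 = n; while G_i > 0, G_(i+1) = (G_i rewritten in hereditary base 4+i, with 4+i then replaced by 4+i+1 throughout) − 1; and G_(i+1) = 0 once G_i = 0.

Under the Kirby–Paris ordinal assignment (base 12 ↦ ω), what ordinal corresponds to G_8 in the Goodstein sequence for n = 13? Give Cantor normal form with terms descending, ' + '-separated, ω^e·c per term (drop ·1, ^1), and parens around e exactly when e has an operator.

ω + 11

i=0: 13 = 3·4 + 1 (b=4); 4→5: 3·5 + 1 = 16; 16−1 = 15
i=1: 15 = 3·5 (b=5); 5→6: 3·6 = 18; 18−1 = 17
i=2: 17 = 2·6 + 5 (b=6); 6→7: 2·7 + 5 = 19; 19−1 = 18
i=3: 18 = 2·7 + 4 (b=7); 7→8: 2·8 + 4 = 20; 20−1 = 19
i=4: 19 = 2·8 + 3 (b=8); 8→9: 2·9 + 3 = 21; 21−1 = 20
i=5: 20 = 2·9 + 2 (b=9); 9→10: 2·10 + 2 = 22; 22−1 = 21
i=6: 21 = 2·10 + 1 (b=10); 10→11: 2·11 + 1 = 23; 23−1 = 22
i=7: 22 = 2·11 (b=11); 11→12: 2·12 = 24; 24−1 = 23
i=8: 23 = 12 + 11 (b=12); 12→13: 13 + 11 = 24; 24−1 = 23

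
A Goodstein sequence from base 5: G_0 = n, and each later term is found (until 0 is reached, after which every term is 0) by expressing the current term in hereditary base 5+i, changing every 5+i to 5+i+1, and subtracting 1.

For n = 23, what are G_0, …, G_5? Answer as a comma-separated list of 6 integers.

23 —HB5→ 4·5 + 3 —bump→ 4·6 + 3 = 27 —(−1)→ 26
26 —HB6→ 4·6 + 2 —bump→ 4·7 + 2 = 30 —(−1)→ 29
29 —HB7→ 4·7 + 1 —bump→ 4·8 + 1 = 33 —(−1)→ 32
32 —HB8→ 4·8 —bump→ 4·9 = 36 —(−1)→ 35
35 —HB9→ 3·9 + 8 —bump→ 3·10 + 8 = 38 —(−1)→ 37

23, 26, 29, 32, 35, 37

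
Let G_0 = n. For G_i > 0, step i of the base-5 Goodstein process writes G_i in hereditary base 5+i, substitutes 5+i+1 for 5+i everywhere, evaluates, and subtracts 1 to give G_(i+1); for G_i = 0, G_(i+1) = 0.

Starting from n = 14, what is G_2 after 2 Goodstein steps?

16

G_0 = 14. HB_5(14) = 2·5 + 4. Bump = 16. G_1 = 15.
G_1 = 15. HB_6(15) = 2·6 + 3. Bump = 17. G_2 = 16.
G_2 = 16. HB_7(16) = 2·7 + 2. Bump = 18. G_3 = 17.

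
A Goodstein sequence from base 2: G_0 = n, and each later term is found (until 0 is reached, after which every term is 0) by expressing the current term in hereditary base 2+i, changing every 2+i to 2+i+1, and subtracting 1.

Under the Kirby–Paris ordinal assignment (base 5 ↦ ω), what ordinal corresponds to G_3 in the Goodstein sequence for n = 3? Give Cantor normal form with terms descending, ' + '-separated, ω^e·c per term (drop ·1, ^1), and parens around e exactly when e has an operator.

i=0: 3 = 2 + 1 (b=2); 2→3: 3 + 1 = 4; 4−1 = 3
i=1: 3 = 3 (b=3); 3→4: 4 = 4; 4−1 = 3
i=2: 3 = 3 (b=4); 4→5: 3 = 3; 3−1 = 2
i=3: 2 = 2 (b=5); 5→6: 2 = 2; 2−1 = 1

2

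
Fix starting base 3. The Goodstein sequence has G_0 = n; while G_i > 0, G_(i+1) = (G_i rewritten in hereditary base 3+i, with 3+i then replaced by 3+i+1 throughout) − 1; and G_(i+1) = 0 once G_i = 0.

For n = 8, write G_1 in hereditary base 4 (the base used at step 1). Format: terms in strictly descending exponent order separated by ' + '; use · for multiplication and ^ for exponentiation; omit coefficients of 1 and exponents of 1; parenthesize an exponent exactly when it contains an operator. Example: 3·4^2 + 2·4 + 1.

G_0=8  [base 3] 2·3 + 2  →[3↦4]→  2·4 + 2 = 10  −1 ⇒ G_1=9
G_1=9  [base 4] 2·4 + 1  →[4↦5]→  2·5 + 1 = 11  −1 ⇒ G_2=10

2·4 + 1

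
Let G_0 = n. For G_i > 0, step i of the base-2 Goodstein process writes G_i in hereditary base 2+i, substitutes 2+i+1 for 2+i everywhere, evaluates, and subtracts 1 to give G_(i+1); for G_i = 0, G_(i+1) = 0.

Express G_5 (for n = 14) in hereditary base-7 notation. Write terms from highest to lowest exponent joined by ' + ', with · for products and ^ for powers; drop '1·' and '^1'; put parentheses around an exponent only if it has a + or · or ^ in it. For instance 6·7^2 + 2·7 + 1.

base 2: 14 = 2^(2 + 1) + 2^2 + 2; at 3: 3^(3 + 1) + 3^3 + 3 = 111; next = 110
base 3: 110 = 3^(3 + 1) + 3^3 + 2; at 4: 4^(4 + 1) + 4^4 + 2 = 1282; next = 1281
base 4: 1281 = 4^(4 + 1) + 4^4 + 1; at 5: 5^(5 + 1) + 5^5 + 1 = 18751; next = 18750
base 5: 18750 = 5^(5 + 1) + 5^5; at 6: 6^(6 + 1) + 6^6 = 326592; next = 326591
base 6: 326591 = 6^(6 + 1) + 5·6^5 + 5·6^4 + 5·6^3 + 5·6^2 + 5·6 + 5; at 7: 7^(7 + 1) + 5·7^5 + 5·7^4 + 5·7^3 + 5·7^2 + 5·7 + 5 = 5862841; next = 5862840
base 7: 5862840 = 7^(7 + 1) + 5·7^5 + 5·7^4 + 5·7^3 + 5·7^2 + 5·7 + 4; at 8: 8^(8 + 1) + 5·8^5 + 5·8^4 + 5·8^3 + 5·8^2 + 5·8 + 4 = 134404972; next = 134404971

7^(7 + 1) + 5·7^5 + 5·7^4 + 5·7^3 + 5·7^2 + 5·7 + 4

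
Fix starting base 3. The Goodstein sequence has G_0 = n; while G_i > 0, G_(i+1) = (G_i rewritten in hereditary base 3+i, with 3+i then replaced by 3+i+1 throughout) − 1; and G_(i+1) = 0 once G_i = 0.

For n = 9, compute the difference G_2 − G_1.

2

(0) 9|_3 = 3^2 ↦ 4^2|_4 = 16 ⇒ 15
(1) 15|_4 = 3·4 + 3 ↦ 3·5 + 3|_5 = 18 ⇒ 17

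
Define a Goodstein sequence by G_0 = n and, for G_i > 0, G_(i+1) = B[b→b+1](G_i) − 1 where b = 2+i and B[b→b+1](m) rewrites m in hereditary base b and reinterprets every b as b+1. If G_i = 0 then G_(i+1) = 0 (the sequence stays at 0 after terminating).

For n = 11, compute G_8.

70077777775

G_0 = 11. HB_2(11) = 2^(2 + 1) + 2 + 1. Bump = 85. G_1 = 84.
G_1 = 84. HB_3(84) = 3^(3 + 1) + 3. Bump = 1028. G_2 = 1027.
G_2 = 1027. HB_4(1027) = 4^(4 + 1) + 3. Bump = 15628. G_3 = 15627.
G_3 = 15627. HB_5(15627) = 5^(5 + 1) + 2. Bump = 279938. G_4 = 279937.
G_4 = 279937. HB_6(279937) = 6^(6 + 1) + 1. Bump = 5764802. G_5 = 5764801.
G_5 = 5764801. HB_7(5764801) = 7^(7 + 1). Bump = 134217728. G_6 = 134217727.
G_6 = 134217727. HB_8(134217727) = 7·8^8 + 7·8^7 + 7·8^6 + 7·8^5 + 7·8^4 + 7·8^3 + 7·8^2 + 7·8 + 7. Bump = 2749609303. G_7 = 2749609302.
G_7 = 2749609302. HB_9(2749609302) = 7·9^9 + 7·9^7 + 7·9^6 + 7·9^5 + 7·9^4 + 7·9^3 + 7·9^2 + 7·9 + 6. Bump = 70077777776. G_8 = 70077777775.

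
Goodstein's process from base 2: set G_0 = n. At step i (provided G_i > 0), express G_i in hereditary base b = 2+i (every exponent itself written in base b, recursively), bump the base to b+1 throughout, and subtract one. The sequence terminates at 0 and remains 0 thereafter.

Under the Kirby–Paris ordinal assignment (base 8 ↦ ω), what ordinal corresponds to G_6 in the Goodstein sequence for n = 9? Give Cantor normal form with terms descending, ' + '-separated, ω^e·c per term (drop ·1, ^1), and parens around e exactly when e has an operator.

G_0=9  [base 2] 2^(2 + 1) + 1  →[2↦3]→  3^(3 + 1) + 1 = 82  −1 ⇒ G_1=81
G_1=81  [base 3] 3^(3 + 1)  →[3↦4]→  4^(4 + 1) = 1024  −1 ⇒ G_2=1023
G_2=1023  [base 4] 3·4^4 + 3·4^3 + 3·4^2 + 3·4 + 3  →[4↦5]→  3·5^5 + 3·5^3 + 3·5^2 + 3·5 + 3 = 9843  −1 ⇒ G_3=9842
G_3=9842  [base 5] 3·5^5 + 3·5^3 + 3·5^2 + 3·5 + 2  →[5↦6]→  3·6^6 + 3·6^3 + 3·6^2 + 3·6 + 2 = 140744  −1 ⇒ G_4=140743
G_4=140743  [base 6] 3·6^6 + 3·6^3 + 3·6^2 + 3·6 + 1  →[6↦7]→  3·7^7 + 3·7^3 + 3·7^2 + 3·7 + 1 = 2471827  −1 ⇒ G_5=2471826
G_5=2471826  [base 7] 3·7^7 + 3·7^3 + 3·7^2 + 3·7  →[7↦8]→  3·8^8 + 3·8^3 + 3·8^2 + 3·8 = 50333400  −1 ⇒ G_6=50333399
G_6=50333399  [base 8] 3·8^8 + 3·8^3 + 3·8^2 + 2·8 + 7  →[8↦9]→  3·9^9 + 3·9^3 + 3·9^2 + 2·9 + 7 = 1162263922  −1 ⇒ G_7=1162263921

ω^ω·3 + ω^3·3 + ω^2·3 + ω·2 + 7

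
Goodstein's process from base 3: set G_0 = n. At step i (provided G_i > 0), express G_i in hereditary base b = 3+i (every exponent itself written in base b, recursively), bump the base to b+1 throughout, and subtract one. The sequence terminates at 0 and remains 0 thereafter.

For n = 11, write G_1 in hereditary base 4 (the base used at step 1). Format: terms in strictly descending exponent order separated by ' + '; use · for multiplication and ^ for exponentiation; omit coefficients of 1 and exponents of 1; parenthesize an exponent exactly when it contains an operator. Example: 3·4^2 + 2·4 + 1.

4^2 + 1

G_0 = 11. HB_3(11) = 3^2 + 2. Bump = 18. G_1 = 17.
G_1 = 17. HB_4(17) = 4^2 + 1. Bump = 26. G_2 = 25.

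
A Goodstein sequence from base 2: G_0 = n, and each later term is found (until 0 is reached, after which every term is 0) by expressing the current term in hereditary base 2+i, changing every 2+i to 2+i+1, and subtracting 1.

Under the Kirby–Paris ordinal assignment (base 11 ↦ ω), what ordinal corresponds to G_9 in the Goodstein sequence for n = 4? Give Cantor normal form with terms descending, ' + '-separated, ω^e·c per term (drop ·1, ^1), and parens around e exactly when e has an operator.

ω^2·2 + ω

G_0=4  [base 2] 2^2  →[2↦3]→  3^3 = 27  −1 ⇒ G_1=26
G_1=26  [base 3] 2·3^2 + 2·3 + 2  →[3↦4]→  2·4^2 + 2·4 + 2 = 42  −1 ⇒ G_2=41
G_2=41  [base 4] 2·4^2 + 2·4 + 1  →[4↦5]→  2·5^2 + 2·5 + 1 = 61  −1 ⇒ G_3=60
G_3=60  [base 5] 2·5^2 + 2·5  →[5↦6]→  2·6^2 + 2·6 = 84  −1 ⇒ G_4=83
G_4=83  [base 6] 2·6^2 + 6 + 5  →[6↦7]→  2·7^2 + 7 + 5 = 110  −1 ⇒ G_5=109
G_5=109  [base 7] 2·7^2 + 7 + 4  →[7↦8]→  2·8^2 + 8 + 4 = 140  −1 ⇒ G_6=139
G_6=139  [base 8] 2·8^2 + 8 + 3  →[8↦9]→  2·9^2 + 9 + 3 = 174  −1 ⇒ G_7=173
G_7=173  [base 9] 2·9^2 + 9 + 2  →[9↦10]→  2·10^2 + 10 + 2 = 212  −1 ⇒ G_8=211
G_8=211  [base 10] 2·10^2 + 10 + 1  →[10↦11]→  2·11^2 + 11 + 1 = 254  −1 ⇒ G_9=253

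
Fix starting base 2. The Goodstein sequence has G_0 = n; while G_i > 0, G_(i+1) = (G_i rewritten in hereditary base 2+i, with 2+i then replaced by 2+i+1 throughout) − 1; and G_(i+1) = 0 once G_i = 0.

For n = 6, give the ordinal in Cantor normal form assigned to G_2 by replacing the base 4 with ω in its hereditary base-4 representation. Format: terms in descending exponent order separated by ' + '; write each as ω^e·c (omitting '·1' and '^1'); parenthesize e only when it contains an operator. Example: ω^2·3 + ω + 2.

ω^ω + 1

G_0 = 6. HB_2(6) = 2^2 + 2. Bump = 30. G_1 = 29.
G_1 = 29. HB_3(29) = 3^3 + 2. Bump = 258. G_2 = 257.
G_2 = 257. HB_4(257) = 4^4 + 1. Bump = 3126. G_3 = 3125.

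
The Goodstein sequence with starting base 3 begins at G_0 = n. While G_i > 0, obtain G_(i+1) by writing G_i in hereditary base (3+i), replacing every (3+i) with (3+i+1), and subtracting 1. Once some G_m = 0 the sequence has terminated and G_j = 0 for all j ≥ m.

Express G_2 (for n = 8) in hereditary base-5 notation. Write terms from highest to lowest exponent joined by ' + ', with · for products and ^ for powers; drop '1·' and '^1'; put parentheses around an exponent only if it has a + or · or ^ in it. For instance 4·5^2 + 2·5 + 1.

2·5

G_0=8  [base 3] 2·3 + 2  →[3↦4]→  2·4 + 2 = 10  −1 ⇒ G_1=9
G_1=9  [base 4] 2·4 + 1  →[4↦5]→  2·5 + 1 = 11  −1 ⇒ G_2=10
G_2=10  [base 5] 2·5  →[5↦6]→  2·6 = 12  −1 ⇒ G_3=11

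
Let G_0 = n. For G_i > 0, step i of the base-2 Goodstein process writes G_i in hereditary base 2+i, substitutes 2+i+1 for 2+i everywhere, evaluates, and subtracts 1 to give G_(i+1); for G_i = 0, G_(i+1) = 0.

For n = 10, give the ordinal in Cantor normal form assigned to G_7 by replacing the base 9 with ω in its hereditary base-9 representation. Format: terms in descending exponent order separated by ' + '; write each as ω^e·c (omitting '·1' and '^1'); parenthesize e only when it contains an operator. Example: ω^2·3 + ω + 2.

step 0: 10 = 2^(2 + 1) + 2; sub 3 for 2: 3^(3 + 1) + 3; = 84; G_1 = 84−1 = 83
step 1: 83 = 3^(3 + 1) + 2; sub 4 for 3: 4^(4 + 1) + 2; = 1026; G_2 = 1026−1 = 1025
step 2: 1025 = 4^(4 + 1) + 1; sub 5 for 4: 5^(5 + 1) + 1; = 15626; G_3 = 15626−1 = 15625
step 3: 15625 = 5^(5 + 1); sub 6 for 5: 6^(6 + 1); = 279936; G_4 = 279936−1 = 279935
step 4: 279935 = 5·6^6 + 5·6^5 + 5·6^4 + 5·6^3 + 5·6^2 + 5·6 + 5; sub 7 for 6: 5·7^7 + 5·7^5 + 5·7^4 + 5·7^3 + 5·7^2 + 5·7 + 5; = 4215755; G_5 = 4215755−1 = 4215754
step 5: 4215754 = 5·7^7 + 5·7^5 + 5·7^4 + 5·7^3 + 5·7^2 + 5·7 + 4; sub 8 for 7: 5·8^8 + 5·8^5 + 5·8^4 + 5·8^3 + 5·8^2 + 5·8 + 4; = 84073324; G_6 = 84073324−1 = 84073323
step 6: 84073323 = 5·8^8 + 5·8^5 + 5·8^4 + 5·8^3 + 5·8^2 + 5·8 + 3; sub 9 for 8: 5·9^9 + 5·9^5 + 5·9^4 + 5·9^3 + 5·9^2 + 5·9 + 3; = 1937434593; G_7 = 1937434593−1 = 1937434592

ω^ω·5 + ω^5·5 + ω^4·5 + ω^3·5 + ω^2·5 + ω·5 + 2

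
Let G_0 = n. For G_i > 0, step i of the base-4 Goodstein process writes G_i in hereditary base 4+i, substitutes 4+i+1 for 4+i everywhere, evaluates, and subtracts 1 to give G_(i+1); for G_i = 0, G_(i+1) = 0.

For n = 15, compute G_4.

G_0=15  [base 4] 3·4 + 3  →[4↦5]→  3·5 + 3 = 18  −1 ⇒ G_1=17
G_1=17  [base 5] 3·5 + 2  →[5↦6]→  3·6 + 2 = 20  −1 ⇒ G_2=19
G_2=19  [base 6] 3·6 + 1  →[6↦7]→  3·7 + 1 = 22  −1 ⇒ G_3=21
G_3=21  [base 7] 3·7  →[7↦8]→  3·8 = 24  −1 ⇒ G_4=23
G_4=23  [base 8] 2·8 + 7  →[8↦9]→  2·9 + 7 = 25  −1 ⇒ G_5=24

23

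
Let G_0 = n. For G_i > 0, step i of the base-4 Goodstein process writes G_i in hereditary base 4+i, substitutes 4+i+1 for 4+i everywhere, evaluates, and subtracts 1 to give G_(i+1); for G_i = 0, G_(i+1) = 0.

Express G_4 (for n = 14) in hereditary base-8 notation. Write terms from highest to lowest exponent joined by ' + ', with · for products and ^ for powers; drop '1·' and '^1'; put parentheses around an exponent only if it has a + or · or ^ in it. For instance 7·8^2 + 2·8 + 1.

14 —HB4→ 3·4 + 2 —bump→ 3·5 + 2 = 17 —(−1)→ 16
16 —HB5→ 3·5 + 1 —bump→ 3·6 + 1 = 19 —(−1)→ 18
18 —HB6→ 3·6 —bump→ 3·7 = 21 —(−1)→ 20
20 —HB7→ 2·7 + 6 —bump→ 2·8 + 6 = 22 —(−1)→ 21
21 —HB8→ 2·8 + 5 —bump→ 2·9 + 5 = 23 —(−1)→ 22

2·8 + 5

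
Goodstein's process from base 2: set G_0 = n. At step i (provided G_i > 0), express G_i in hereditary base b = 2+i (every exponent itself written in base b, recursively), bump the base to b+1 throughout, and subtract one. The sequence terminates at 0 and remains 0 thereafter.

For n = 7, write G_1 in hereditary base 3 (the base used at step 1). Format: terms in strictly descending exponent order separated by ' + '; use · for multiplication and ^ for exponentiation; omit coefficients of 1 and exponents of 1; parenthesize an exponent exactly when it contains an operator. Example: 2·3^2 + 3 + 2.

(0) 7|_2 = 2^2 + 2 + 1 ↦ 3^3 + 3 + 1|_3 = 31 ⇒ 30
(1) 30|_3 = 3^3 + 3 ↦ 4^4 + 4|_4 = 260 ⇒ 259

3^3 + 3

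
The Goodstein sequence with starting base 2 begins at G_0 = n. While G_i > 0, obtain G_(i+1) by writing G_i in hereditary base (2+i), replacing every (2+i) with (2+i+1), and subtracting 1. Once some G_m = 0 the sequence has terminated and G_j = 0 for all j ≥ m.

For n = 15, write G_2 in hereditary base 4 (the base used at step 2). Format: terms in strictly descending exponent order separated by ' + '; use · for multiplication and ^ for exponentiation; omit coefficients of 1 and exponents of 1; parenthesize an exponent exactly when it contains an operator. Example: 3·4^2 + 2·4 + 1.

4^(4 + 1) + 4^4 + 3

15 —HB2→ 2^(2 + 1) + 2^2 + 2 + 1 —bump→ 3^(3 + 1) + 3^3 + 3 + 1 = 112 —(−1)→ 111
111 —HB3→ 3^(3 + 1) + 3^3 + 3 —bump→ 4^(4 + 1) + 4^4 + 4 = 1284 —(−1)→ 1283
1283 —HB4→ 4^(4 + 1) + 4^4 + 3 —bump→ 5^(5 + 1) + 5^5 + 3 = 18753 —(−1)→ 18752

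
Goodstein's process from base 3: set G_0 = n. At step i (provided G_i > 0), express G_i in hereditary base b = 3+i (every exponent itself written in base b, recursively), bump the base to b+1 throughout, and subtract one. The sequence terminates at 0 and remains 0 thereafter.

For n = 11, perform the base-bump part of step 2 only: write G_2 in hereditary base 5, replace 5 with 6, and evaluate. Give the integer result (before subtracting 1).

36

[0] 11 ≡ 3^2 + 2 (base 3). Lift 4: 18. −1: 17.
[1] 17 ≡ 4^2 + 1 (base 4). Lift 5: 26. −1: 25.
[2] 25 ≡ 5^2 (base 5). Lift 6: 36. −1: 35.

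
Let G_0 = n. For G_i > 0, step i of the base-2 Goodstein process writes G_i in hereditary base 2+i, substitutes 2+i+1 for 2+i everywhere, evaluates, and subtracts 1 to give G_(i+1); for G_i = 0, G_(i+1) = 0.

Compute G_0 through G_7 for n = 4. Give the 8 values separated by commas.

G_0=4  [base 2] 2^2  →[2↦3]→  3^3 = 27  −1 ⇒ G_1=26
G_1=26  [base 3] 2·3^2 + 2·3 + 2  →[3↦4]→  2·4^2 + 2·4 + 2 = 42  −1 ⇒ G_2=41
G_2=41  [base 4] 2·4^2 + 2·4 + 1  →[4↦5]→  2·5^2 + 2·5 + 1 = 61  −1 ⇒ G_3=60
G_3=60  [base 5] 2·5^2 + 2·5  →[5↦6]→  2·6^2 + 2·6 = 84  −1 ⇒ G_4=83
G_4=83  [base 6] 2·6^2 + 6 + 5  →[6↦7]→  2·7^2 + 7 + 5 = 110  −1 ⇒ G_5=109
G_5=109  [base 7] 2·7^2 + 7 + 4  →[7↦8]→  2·8^2 + 8 + 4 = 140  −1 ⇒ G_6=139
G_6=139  [base 8] 2·8^2 + 8 + 3  →[8↦9]→  2·9^2 + 9 + 3 = 174  −1 ⇒ G_7=173

4, 26, 41, 60, 83, 109, 139, 173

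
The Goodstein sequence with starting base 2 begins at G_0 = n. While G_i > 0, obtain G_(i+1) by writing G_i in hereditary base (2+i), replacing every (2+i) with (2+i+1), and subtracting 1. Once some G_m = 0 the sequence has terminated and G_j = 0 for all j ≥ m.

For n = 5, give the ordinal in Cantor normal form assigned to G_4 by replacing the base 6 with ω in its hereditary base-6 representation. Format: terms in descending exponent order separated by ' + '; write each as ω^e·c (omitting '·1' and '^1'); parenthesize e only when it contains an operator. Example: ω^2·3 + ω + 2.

ω^3·3 + ω^2·3 + ω·3 + 1

(0) 5|_2 = 2^2 + 1 ↦ 3^3 + 1|_3 = 28 ⇒ 27
(1) 27|_3 = 3^3 ↦ 4^4|_4 = 256 ⇒ 255
(2) 255|_4 = 3·4^3 + 3·4^2 + 3·4 + 3 ↦ 3·5^3 + 3·5^2 + 3·5 + 3|_5 = 468 ⇒ 467
(3) 467|_5 = 3·5^3 + 3·5^2 + 3·5 + 2 ↦ 3·6^3 + 3·6^2 + 3·6 + 2|_6 = 776 ⇒ 775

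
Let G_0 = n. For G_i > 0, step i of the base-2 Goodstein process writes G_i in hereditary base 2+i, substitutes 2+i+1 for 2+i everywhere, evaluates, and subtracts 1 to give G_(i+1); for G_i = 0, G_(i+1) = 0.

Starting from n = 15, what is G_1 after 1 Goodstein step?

i=0: 15 = 2^(2 + 1) + 2^2 + 2 + 1 (b=2); 2→3: 3^(3 + 1) + 3^3 + 3 + 1 = 112; 112−1 = 111
i=1: 111 = 3^(3 + 1) + 3^3 + 3 (b=3); 3→4: 4^(4 + 1) + 4^4 + 4 = 1284; 1284−1 = 1283

111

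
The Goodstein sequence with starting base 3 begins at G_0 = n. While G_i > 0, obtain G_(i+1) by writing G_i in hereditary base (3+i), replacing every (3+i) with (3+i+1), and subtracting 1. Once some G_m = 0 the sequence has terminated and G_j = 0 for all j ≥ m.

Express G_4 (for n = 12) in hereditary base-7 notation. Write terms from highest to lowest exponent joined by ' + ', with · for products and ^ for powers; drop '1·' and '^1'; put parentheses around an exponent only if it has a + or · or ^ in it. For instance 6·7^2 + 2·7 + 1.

G_0 = 12. HB_3(12) = 3^2 + 3. Bump = 20. G_1 = 19.
G_1 = 19. HB_4(19) = 4^2 + 3. Bump = 28. G_2 = 27.
G_2 = 27. HB_5(27) = 5^2 + 2. Bump = 38. G_3 = 37.
G_3 = 37. HB_6(37) = 6^2 + 1. Bump = 50. G_4 = 49.

7^2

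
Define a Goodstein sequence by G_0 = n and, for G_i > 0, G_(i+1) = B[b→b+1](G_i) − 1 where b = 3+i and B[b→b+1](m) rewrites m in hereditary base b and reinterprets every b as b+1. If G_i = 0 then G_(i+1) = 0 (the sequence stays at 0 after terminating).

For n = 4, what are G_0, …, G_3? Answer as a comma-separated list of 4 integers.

step 0: 4 = 3 + 1; sub 4 for 3: 4 + 1; = 5; G_1 = 5−1 = 4
step 1: 4 = 4; sub 5 for 4: 5; = 5; G_2 = 5−1 = 4
step 2: 4 = 4; sub 6 for 5: 4; = 4; G_3 = 4−1 = 3

4, 4, 4, 3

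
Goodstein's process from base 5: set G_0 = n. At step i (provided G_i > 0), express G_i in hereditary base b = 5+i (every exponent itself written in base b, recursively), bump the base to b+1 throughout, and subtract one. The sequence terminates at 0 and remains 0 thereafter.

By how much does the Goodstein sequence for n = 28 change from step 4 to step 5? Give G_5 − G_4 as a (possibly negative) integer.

[0] 28 ≡ 5^2 + 3 (base 5). Lift 6: 39. −1: 38.
[1] 38 ≡ 6^2 + 2 (base 6). Lift 7: 51. −1: 50.
[2] 50 ≡ 7^2 + 1 (base 7). Lift 8: 65. −1: 64.
[3] 64 ≡ 8^2 (base 8). Lift 9: 81. −1: 80.
[4] 80 ≡ 8·9 + 8 (base 9). Lift 10: 88. −1: 87.

7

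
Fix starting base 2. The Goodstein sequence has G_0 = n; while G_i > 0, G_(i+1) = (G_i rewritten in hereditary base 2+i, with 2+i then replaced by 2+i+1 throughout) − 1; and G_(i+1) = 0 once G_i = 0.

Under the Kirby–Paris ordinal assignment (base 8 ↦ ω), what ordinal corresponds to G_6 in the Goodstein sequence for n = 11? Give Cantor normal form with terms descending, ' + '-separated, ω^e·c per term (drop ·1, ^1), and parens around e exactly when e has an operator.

step 0: 11 = 2^(2 + 1) + 2 + 1; sub 3 for 2: 3^(3 + 1) + 3 + 1; = 85; G_1 = 85−1 = 84
step 1: 84 = 3^(3 + 1) + 3; sub 4 for 3: 4^(4 + 1) + 4; = 1028; G_2 = 1028−1 = 1027
step 2: 1027 = 4^(4 + 1) + 3; sub 5 for 4: 5^(5 + 1) + 3; = 15628; G_3 = 15628−1 = 15627
step 3: 15627 = 5^(5 + 1) + 2; sub 6 for 5: 6^(6 + 1) + 2; = 279938; G_4 = 279938−1 = 279937
step 4: 279937 = 6^(6 + 1) + 1; sub 7 for 6: 7^(7 + 1) + 1; = 5764802; G_5 = 5764802−1 = 5764801
step 5: 5764801 = 7^(7 + 1); sub 8 for 7: 8^(8 + 1); = 134217728; G_6 = 134217728−1 = 134217727

ω^ω·7 + ω^7·7 + ω^6·7 + ω^5·7 + ω^4·7 + ω^3·7 + ω^2·7 + ω·7 + 7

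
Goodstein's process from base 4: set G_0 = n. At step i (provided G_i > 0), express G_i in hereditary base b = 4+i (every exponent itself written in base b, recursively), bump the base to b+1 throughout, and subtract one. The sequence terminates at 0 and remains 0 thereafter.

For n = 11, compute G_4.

base 4: 11 = 2·4 + 3; at 5: 2·5 + 3 = 13; next = 12
base 5: 12 = 2·5 + 2; at 6: 2·6 + 2 = 14; next = 13
base 6: 13 = 2·6 + 1; at 7: 2·7 + 1 = 15; next = 14
base 7: 14 = 2·7; at 8: 2·8 = 16; next = 15
base 8: 15 = 8 + 7; at 9: 9 + 7 = 16; next = 15

15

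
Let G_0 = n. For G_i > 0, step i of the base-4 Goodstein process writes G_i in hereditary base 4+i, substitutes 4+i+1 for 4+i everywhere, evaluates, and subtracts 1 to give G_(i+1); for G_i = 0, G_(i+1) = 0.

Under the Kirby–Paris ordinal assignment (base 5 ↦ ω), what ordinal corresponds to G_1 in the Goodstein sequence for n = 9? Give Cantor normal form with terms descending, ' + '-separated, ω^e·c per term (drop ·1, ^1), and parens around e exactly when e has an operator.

ω·2

step 0: 9 = 2·4 + 1; sub 5 for 4: 2·5 + 1; = 11; G_1 = 11−1 = 10
step 1: 10 = 2·5; sub 6 for 5: 2·6; = 12; G_2 = 12−1 = 11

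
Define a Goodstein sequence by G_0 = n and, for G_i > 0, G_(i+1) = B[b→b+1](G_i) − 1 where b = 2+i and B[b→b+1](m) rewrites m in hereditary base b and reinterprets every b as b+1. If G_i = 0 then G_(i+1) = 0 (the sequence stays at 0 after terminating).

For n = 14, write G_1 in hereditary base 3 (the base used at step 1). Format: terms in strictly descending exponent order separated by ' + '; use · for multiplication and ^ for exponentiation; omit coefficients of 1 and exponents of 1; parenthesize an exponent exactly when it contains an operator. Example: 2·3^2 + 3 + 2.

3^(3 + 1) + 3^3 + 2

step 0: 14 = 2^(2 + 1) + 2^2 + 2; sub 3 for 2: 3^(3 + 1) + 3^3 + 3; = 111; G_1 = 111−1 = 110
step 1: 110 = 3^(3 + 1) + 3^3 + 2; sub 4 for 3: 4^(4 + 1) + 4^4 + 2; = 1282; G_2 = 1282−1 = 1281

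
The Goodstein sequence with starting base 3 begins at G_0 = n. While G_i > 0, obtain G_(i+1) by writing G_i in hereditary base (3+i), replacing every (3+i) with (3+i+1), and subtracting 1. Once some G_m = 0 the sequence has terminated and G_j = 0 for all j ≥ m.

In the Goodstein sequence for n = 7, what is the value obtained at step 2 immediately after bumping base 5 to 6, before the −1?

10

G_0=7  [base 3] 2·3 + 1  →[3↦4]→  2·4 + 1 = 9  −1 ⇒ G_1=8
G_1=8  [base 4] 2·4  →[4↦5]→  2·5 = 10  −1 ⇒ G_2=9
G_2=9  [base 5] 5 + 4  →[5↦6]→  6 + 4 = 10  −1 ⇒ G_3=9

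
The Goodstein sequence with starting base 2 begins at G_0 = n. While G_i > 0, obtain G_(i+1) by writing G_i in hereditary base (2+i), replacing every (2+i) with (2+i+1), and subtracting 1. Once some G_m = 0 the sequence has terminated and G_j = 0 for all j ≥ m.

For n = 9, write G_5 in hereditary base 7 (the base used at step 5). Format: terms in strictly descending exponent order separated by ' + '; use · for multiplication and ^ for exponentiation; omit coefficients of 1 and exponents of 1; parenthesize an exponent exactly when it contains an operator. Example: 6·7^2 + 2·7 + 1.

3·7^7 + 3·7^3 + 3·7^2 + 3·7

base 2: 9 = 2^(2 + 1) + 1; at 3: 3^(3 + 1) + 1 = 82; next = 81
base 3: 81 = 3^(3 + 1); at 4: 4^(4 + 1) = 1024; next = 1023
base 4: 1023 = 3·4^4 + 3·4^3 + 3·4^2 + 3·4 + 3; at 5: 3·5^5 + 3·5^3 + 3·5^2 + 3·5 + 3 = 9843; next = 9842
base 5: 9842 = 3·5^5 + 3·5^3 + 3·5^2 + 3·5 + 2; at 6: 3·6^6 + 3·6^3 + 3·6^2 + 3·6 + 2 = 140744; next = 140743
base 6: 140743 = 3·6^6 + 3·6^3 + 3·6^2 + 3·6 + 1; at 7: 3·7^7 + 3·7^3 + 3·7^2 + 3·7 + 1 = 2471827; next = 2471826
base 7: 2471826 = 3·7^7 + 3·7^3 + 3·7^2 + 3·7; at 8: 3·8^8 + 3·8^3 + 3·8^2 + 3·8 = 50333400; next = 50333399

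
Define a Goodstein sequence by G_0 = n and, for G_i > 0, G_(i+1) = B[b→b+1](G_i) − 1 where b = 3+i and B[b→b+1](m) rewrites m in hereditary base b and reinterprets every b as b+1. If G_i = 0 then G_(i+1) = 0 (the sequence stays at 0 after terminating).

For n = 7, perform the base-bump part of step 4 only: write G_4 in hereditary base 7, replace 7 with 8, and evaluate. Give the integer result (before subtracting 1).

i=0: 7 = 2·3 + 1 (b=3); 3→4: 2·4 + 1 = 9; 9−1 = 8
i=1: 8 = 2·4 (b=4); 4→5: 2·5 = 10; 10−1 = 9
i=2: 9 = 5 + 4 (b=5); 5→6: 6 + 4 = 10; 10−1 = 9
i=3: 9 = 6 + 3 (b=6); 6→7: 7 + 3 = 10; 10−1 = 9
i=4: 9 = 7 + 2 (b=7); 7→8: 8 + 2 = 10; 10−1 = 9

10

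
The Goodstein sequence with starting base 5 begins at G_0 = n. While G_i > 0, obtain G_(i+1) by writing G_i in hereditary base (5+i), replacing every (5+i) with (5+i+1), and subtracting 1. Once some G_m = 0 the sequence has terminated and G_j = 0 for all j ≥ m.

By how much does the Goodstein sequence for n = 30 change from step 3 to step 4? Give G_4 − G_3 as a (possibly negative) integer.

(0) 30|_5 = 5^2 + 5 ↦ 6^2 + 6|_6 = 42 ⇒ 41
(1) 41|_6 = 6^2 + 5 ↦ 7^2 + 5|_7 = 54 ⇒ 53
(2) 53|_7 = 7^2 + 4 ↦ 8^2 + 4|_8 = 68 ⇒ 67
(3) 67|_8 = 8^2 + 3 ↦ 9^2 + 3|_9 = 84 ⇒ 83

16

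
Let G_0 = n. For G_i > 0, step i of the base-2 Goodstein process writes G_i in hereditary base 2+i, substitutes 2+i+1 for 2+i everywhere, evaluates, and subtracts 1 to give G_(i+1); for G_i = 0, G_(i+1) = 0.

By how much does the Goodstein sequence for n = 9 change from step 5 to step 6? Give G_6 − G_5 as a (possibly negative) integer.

47861573

G_0 = 9. HB_2(9) = 2^(2 + 1) + 1. Bump = 82. G_1 = 81.
G_1 = 81. HB_3(81) = 3^(3 + 1). Bump = 1024. G_2 = 1023.
G_2 = 1023. HB_4(1023) = 3·4^4 + 3·4^3 + 3·4^2 + 3·4 + 3. Bump = 9843. G_3 = 9842.
G_3 = 9842. HB_5(9842) = 3·5^5 + 3·5^3 + 3·5^2 + 3·5 + 2. Bump = 140744. G_4 = 140743.
G_4 = 140743. HB_6(140743) = 3·6^6 + 3·6^3 + 3·6^2 + 3·6 + 1. Bump = 2471827. G_5 = 2471826.
G_5 = 2471826. HB_7(2471826) = 3·7^7 + 3·7^3 + 3·7^2 + 3·7. Bump = 50333400. G_6 = 50333399.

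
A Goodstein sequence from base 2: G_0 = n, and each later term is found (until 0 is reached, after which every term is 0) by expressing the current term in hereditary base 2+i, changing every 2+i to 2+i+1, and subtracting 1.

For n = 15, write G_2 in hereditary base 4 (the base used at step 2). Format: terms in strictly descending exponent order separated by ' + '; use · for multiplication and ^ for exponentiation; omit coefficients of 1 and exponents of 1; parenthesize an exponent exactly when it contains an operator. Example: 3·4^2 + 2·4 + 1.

4^(4 + 1) + 4^4 + 3

15 —HB2→ 2^(2 + 1) + 2^2 + 2 + 1 —bump→ 3^(3 + 1) + 3^3 + 3 + 1 = 112 —(−1)→ 111
111 —HB3→ 3^(3 + 1) + 3^3 + 3 —bump→ 4^(4 + 1) + 4^4 + 4 = 1284 —(−1)→ 1283
1283 —HB4→ 4^(4 + 1) + 4^4 + 3 —bump→ 5^(5 + 1) + 5^5 + 3 = 18753 —(−1)→ 18752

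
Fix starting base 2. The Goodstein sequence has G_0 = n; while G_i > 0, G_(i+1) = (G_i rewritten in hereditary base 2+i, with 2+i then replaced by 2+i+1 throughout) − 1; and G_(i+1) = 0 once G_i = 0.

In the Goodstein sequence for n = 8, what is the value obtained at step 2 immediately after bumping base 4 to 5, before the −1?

i=0: 8 = 2^(2 + 1) (b=2); 2→3: 3^(3 + 1) = 81; 81−1 = 80
i=1: 80 = 2·3^3 + 2·3^2 + 2·3 + 2 (b=3); 3→4: 2·4^4 + 2·4^2 + 2·4 + 2 = 554; 554−1 = 553
i=2: 553 = 2·4^4 + 2·4^2 + 2·4 + 1 (b=4); 4→5: 2·5^5 + 2·5^2 + 2·5 + 1 = 6311; 6311−1 = 6310

6311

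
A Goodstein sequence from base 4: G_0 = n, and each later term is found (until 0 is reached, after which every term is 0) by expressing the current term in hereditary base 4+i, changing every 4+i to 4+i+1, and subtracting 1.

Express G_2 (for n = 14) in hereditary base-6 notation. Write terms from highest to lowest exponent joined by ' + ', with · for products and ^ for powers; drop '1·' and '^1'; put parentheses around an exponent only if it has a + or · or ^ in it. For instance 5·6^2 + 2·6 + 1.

(0) 14|_4 = 3·4 + 2 ↦ 3·5 + 2|_5 = 17 ⇒ 16
(1) 16|_5 = 3·5 + 1 ↦ 3·6 + 1|_6 = 19 ⇒ 18
(2) 18|_6 = 3·6 ↦ 3·7|_7 = 21 ⇒ 20

3·6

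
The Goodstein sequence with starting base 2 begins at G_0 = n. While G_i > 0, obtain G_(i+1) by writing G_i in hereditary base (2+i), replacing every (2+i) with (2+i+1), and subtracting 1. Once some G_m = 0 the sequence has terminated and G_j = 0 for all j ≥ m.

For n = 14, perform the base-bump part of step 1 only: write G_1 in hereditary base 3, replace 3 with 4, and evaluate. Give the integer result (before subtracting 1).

(0) 14|_2 = 2^(2 + 1) + 2^2 + 2 ↦ 3^(3 + 1) + 3^3 + 3|_3 = 111 ⇒ 110
(1) 110|_3 = 3^(3 + 1) + 3^3 + 2 ↦ 4^(4 + 1) + 4^4 + 2|_4 = 1282 ⇒ 1281

1282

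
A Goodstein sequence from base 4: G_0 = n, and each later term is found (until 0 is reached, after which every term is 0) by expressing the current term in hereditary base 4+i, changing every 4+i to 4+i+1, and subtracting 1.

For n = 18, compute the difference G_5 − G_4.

18 —HB4→ 4^2 + 2 —bump→ 5^2 + 2 = 27 —(−1)→ 26
26 —HB5→ 5^2 + 1 —bump→ 6^2 + 1 = 37 —(−1)→ 36
36 —HB6→ 6^2 —bump→ 7^2 = 49 —(−1)→ 48
48 —HB7→ 6·7 + 6 —bump→ 6·8 + 6 = 54 —(−1)→ 53
53 —HB8→ 6·8 + 5 —bump→ 6·9 + 5 = 59 —(−1)→ 58

5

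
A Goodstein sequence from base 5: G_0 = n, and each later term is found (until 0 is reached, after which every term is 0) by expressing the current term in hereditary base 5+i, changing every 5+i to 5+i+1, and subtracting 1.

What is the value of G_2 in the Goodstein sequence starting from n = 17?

21

[0] 17 ≡ 3·5 + 2 (base 5). Lift 6: 20. −1: 19.
[1] 19 ≡ 3·6 + 1 (base 6). Lift 7: 22. −1: 21.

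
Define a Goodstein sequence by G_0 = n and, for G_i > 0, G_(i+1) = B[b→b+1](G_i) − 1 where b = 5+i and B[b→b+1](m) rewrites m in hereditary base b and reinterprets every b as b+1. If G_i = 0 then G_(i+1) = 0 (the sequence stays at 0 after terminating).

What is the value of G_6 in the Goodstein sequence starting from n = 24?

41

(0) 24|_5 = 4·5 + 4 ↦ 4·6 + 4|_6 = 28 ⇒ 27
(1) 27|_6 = 4·6 + 3 ↦ 4·7 + 3|_7 = 31 ⇒ 30
(2) 30|_7 = 4·7 + 2 ↦ 4·8 + 2|_8 = 34 ⇒ 33
(3) 33|_8 = 4·8 + 1 ↦ 4·9 + 1|_9 = 37 ⇒ 36
(4) 36|_9 = 4·9 ↦ 4·10|_10 = 40 ⇒ 39
(5) 39|_10 = 3·10 + 9 ↦ 3·11 + 9|_11 = 42 ⇒ 41
(6) 41|_11 = 3·11 + 8 ↦ 3·12 + 8|_12 = 44 ⇒ 43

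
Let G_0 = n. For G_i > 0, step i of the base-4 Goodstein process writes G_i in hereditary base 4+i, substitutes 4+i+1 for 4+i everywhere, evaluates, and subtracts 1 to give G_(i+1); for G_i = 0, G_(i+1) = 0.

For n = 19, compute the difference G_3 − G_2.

[0] 19 ≡ 4^2 + 3 (base 4). Lift 5: 28. −1: 27.
[1] 27 ≡ 5^2 + 2 (base 5). Lift 6: 38. −1: 37.
[2] 37 ≡ 6^2 + 1 (base 6). Lift 7: 50. −1: 49.

12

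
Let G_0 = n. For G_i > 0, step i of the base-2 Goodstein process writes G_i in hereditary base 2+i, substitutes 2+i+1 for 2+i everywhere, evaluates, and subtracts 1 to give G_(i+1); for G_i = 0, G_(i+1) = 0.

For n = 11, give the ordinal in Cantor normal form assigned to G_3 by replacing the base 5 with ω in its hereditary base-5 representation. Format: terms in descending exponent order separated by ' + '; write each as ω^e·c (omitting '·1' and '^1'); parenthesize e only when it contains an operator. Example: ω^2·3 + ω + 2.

ω^(ω + 1) + 2

G_0 = 11. HB_2(11) = 2^(2 + 1) + 2 + 1. Bump = 85. G_1 = 84.
G_1 = 84. HB_3(84) = 3^(3 + 1) + 3. Bump = 1028. G_2 = 1027.
G_2 = 1027. HB_4(1027) = 4^(4 + 1) + 3. Bump = 15628. G_3 = 15627.
G_3 = 15627. HB_5(15627) = 5^(5 + 1) + 2. Bump = 279938. G_4 = 279937.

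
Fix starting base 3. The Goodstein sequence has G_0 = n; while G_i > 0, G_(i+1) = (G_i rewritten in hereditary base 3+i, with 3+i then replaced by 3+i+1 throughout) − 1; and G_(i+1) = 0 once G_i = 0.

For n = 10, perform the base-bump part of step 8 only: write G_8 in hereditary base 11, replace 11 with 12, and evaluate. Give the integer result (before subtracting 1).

G_0=10  [base 3] 3^2 + 1  →[3↦4]→  4^2 + 1 = 17  −1 ⇒ G_1=16
G_1=16  [base 4] 4^2  →[4↦5]→  5^2 = 25  −1 ⇒ G_2=24
G_2=24  [base 5] 4·5 + 4  →[5↦6]→  4·6 + 4 = 28  −1 ⇒ G_3=27
G_3=27  [base 6] 4·6 + 3  →[6↦7]→  4·7 + 3 = 31  −1 ⇒ G_4=30
G_4=30  [base 7] 4·7 + 2  →[7↦8]→  4·8 + 2 = 34  −1 ⇒ G_5=33
G_5=33  [base 8] 4·8 + 1  →[8↦9]→  4·9 + 1 = 37  −1 ⇒ G_6=36
G_6=36  [base 9] 4·9  →[9↦10]→  4·10 = 40  −1 ⇒ G_7=39
G_7=39  [base 10] 3·10 + 9  →[10↦11]→  3·11 + 9 = 42  −1 ⇒ G_8=41
G_8=41  [base 11] 3·11 + 8  →[11↦12]→  3·12 + 8 = 44  −1 ⇒ G_9=43

44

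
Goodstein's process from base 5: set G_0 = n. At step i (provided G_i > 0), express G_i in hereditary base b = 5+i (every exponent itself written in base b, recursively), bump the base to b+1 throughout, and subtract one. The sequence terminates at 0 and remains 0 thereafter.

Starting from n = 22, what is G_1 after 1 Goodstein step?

[0] 22 ≡ 4·5 + 2 (base 5). Lift 6: 26. −1: 25.
[1] 25 ≡ 4·6 + 1 (base 6). Lift 7: 29. −1: 28.

25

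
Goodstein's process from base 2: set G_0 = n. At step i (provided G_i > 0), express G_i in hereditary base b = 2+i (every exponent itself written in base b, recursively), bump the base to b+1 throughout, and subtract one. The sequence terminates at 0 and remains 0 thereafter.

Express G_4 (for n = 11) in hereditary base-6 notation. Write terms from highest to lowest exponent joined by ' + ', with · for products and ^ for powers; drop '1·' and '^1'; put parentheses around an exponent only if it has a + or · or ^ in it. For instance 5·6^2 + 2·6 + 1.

6^(6 + 1) + 1

base 2: 11 = 2^(2 + 1) + 2 + 1; at 3: 3^(3 + 1) + 3 + 1 = 85; next = 84
base 3: 84 = 3^(3 + 1) + 3; at 4: 4^(4 + 1) + 4 = 1028; next = 1027
base 4: 1027 = 4^(4 + 1) + 3; at 5: 5^(5 + 1) + 3 = 15628; next = 15627
base 5: 15627 = 5^(5 + 1) + 2; at 6: 6^(6 + 1) + 2 = 279938; next = 279937
base 6: 279937 = 6^(6 + 1) + 1; at 7: 7^(7 + 1) + 1 = 5764802; next = 5764801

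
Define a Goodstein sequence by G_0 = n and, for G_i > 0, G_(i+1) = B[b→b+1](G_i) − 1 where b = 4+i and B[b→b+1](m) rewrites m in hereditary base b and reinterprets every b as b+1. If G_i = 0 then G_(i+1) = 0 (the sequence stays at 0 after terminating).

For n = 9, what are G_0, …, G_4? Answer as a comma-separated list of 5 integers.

9, 10, 11, 11, 11

[0] 9 ≡ 2·4 + 1 (base 4). Lift 5: 11. −1: 10.
[1] 10 ≡ 2·5 (base 5). Lift 6: 12. −1: 11.
[2] 11 ≡ 6 + 5 (base 6). Lift 7: 12. −1: 11.
[3] 11 ≡ 7 + 4 (base 7). Lift 8: 12. −1: 11.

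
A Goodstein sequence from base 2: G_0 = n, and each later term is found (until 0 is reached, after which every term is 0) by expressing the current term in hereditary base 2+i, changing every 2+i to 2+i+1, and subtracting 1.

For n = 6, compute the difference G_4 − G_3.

43530

base 2: 6 = 2^2 + 2; at 3: 3^3 + 3 = 30; next = 29
base 3: 29 = 3^3 + 2; at 4: 4^4 + 2 = 258; next = 257
base 4: 257 = 4^4 + 1; at 5: 5^5 + 1 = 3126; next = 3125
base 5: 3125 = 5^5; at 6: 6^6 = 46656; next = 46655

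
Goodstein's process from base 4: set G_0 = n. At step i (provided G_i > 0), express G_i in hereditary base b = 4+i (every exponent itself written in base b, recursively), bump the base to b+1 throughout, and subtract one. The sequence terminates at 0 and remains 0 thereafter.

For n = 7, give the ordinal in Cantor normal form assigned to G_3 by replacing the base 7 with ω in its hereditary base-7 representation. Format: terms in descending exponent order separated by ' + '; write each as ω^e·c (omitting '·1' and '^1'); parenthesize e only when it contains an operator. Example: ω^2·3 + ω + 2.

ω

step 0: 7 = 4 + 3; sub 5 for 4: 5 + 3; = 8; G_1 = 8−1 = 7
step 1: 7 = 5 + 2; sub 6 for 5: 6 + 2; = 8; G_2 = 8−1 = 7
step 2: 7 = 6 + 1; sub 7 for 6: 7 + 1; = 8; G_3 = 8−1 = 7
step 3: 7 = 7; sub 8 for 7: 8; = 8; G_4 = 8−1 = 7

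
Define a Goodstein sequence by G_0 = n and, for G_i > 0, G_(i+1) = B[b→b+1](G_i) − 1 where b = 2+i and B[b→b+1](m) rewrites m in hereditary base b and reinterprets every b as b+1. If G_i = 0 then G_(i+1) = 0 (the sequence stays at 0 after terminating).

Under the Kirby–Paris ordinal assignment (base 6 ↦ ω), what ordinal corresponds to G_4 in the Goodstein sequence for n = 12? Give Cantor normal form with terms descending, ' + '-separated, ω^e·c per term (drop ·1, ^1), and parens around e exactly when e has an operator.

ω^(ω + 1) + ω^2·2 + ω + 5

[0] 12 ≡ 2^(2 + 1) + 2^2 (base 2). Lift 3: 108. −1: 107.
[1] 107 ≡ 3^(3 + 1) + 2·3^2 + 2·3 + 2 (base 3). Lift 4: 1066. −1: 1065.
[2] 1065 ≡ 4^(4 + 1) + 2·4^2 + 2·4 + 1 (base 4). Lift 5: 15686. −1: 15685.
[3] 15685 ≡ 5^(5 + 1) + 2·5^2 + 2·5 (base 5). Lift 6: 280020. −1: 280019.
[4] 280019 ≡ 6^(6 + 1) + 2·6^2 + 6 + 5 (base 6). Lift 7: 5764911. −1: 5764910.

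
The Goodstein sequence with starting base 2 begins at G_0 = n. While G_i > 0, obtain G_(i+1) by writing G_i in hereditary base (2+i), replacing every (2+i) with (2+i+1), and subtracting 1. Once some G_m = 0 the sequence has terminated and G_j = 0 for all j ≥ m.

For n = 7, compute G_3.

3127

[0] 7 ≡ 2^2 + 2 + 1 (base 2). Lift 3: 31. −1: 30.
[1] 30 ≡ 3^3 + 3 (base 3). Lift 4: 260. −1: 259.
[2] 259 ≡ 4^4 + 3 (base 4). Lift 5: 3128. −1: 3127.
[3] 3127 ≡ 5^5 + 2 (base 5). Lift 6: 46658. −1: 46657.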